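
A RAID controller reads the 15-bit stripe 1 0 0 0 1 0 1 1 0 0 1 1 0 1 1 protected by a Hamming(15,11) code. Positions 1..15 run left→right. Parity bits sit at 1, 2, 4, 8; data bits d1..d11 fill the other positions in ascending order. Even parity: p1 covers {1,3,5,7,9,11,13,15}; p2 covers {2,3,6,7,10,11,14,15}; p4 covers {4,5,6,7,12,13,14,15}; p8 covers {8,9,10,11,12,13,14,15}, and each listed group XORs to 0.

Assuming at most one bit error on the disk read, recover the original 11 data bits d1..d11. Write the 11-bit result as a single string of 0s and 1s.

s1 (pos 1,3,5,7,9,11,13,15): 1⊕0⊕1⊕1⊕0⊕1⊕0⊕1 = 1
s2 (pos 2,3,6,7,10,11,14,15): 0⊕0⊕0⊕1⊕0⊕1⊕1⊕1 = 0
s4 (pos 4,5,6,7,12,13,14,15): 0⊕1⊕0⊕1⊕1⊕0⊕1⊕1 = 1
s8 (pos 8,9,10,11,12,13,14,15): 1⊕0⊕0⊕1⊕1⊕0⊕1⊕1 = 1
Syndrome s8…s1 = 1101 → error at position 13.
Flip position 13: 100010110011011 → 100010110011111
Read data bits from positions 3,5,6,7,9,10,11,12,13,14,15: 01010011111

01010011111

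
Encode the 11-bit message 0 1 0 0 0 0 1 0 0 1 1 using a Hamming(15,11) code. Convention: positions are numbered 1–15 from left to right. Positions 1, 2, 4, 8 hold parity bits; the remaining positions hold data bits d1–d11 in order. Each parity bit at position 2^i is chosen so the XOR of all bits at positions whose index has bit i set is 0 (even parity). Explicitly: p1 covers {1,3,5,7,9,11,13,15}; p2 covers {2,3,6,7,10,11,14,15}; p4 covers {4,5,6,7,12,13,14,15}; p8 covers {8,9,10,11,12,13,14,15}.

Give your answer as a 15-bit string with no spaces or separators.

110110010010011

Place data at non-parity positions: p1 p2 0 p4 1 0 0 p8 0 0 1 0 0 1 1
p1 (pos 1,3,5,7,9,11,13,15): XOR of data positions = 0⊕1⊕0⊕0⊕1⊕0⊕1 = 1
p2 (pos 2,3,6,7,10,11,14,15): XOR of data positions = 0⊕0⊕0⊕0⊕1⊕1⊕1 = 1
p4 (pos 4,5,6,7,12,13,14,15): XOR of data positions = 1⊕0⊕0⊕0⊕0⊕1⊕1 = 1
p8 (pos 8,9,10,11,12,13,14,15): XOR of data positions = 0⊕0⊕1⊕0⊕0⊕1⊕1 = 1
Codeword: 110110010010011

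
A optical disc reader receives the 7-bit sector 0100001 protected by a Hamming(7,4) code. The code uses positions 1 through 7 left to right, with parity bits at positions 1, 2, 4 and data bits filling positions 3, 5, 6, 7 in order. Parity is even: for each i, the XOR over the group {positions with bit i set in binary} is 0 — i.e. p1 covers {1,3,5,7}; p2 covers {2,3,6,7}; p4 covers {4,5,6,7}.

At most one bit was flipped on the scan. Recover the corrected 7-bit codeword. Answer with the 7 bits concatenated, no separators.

0100101

s1 (pos 1,3,5,7): 0⊕0⊕0⊕1 = 1
s2 (pos 2,3,6,7): 1⊕0⊕0⊕1 = 0
s4 (pos 4,5,6,7): 0⊕0⊕0⊕1 = 1
Syndrome s4…s1 = 101 → error at position 5.
Flip position 5: 0100001 → 0100101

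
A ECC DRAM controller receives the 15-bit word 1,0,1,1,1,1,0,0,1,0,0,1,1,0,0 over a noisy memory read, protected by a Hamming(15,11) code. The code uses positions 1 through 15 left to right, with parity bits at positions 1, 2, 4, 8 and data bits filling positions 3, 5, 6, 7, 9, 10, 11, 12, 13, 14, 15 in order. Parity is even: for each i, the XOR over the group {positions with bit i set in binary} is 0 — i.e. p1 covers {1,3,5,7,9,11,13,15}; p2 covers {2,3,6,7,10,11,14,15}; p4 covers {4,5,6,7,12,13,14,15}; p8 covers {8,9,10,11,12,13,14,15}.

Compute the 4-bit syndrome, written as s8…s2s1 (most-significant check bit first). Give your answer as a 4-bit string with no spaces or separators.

s1 (pos 1,3,5,7,9,11,13,15): 1⊕1⊕1⊕0⊕1⊕0⊕1⊕0 = 1
s2 (pos 2,3,6,7,10,11,14,15): 0⊕1⊕1⊕0⊕0⊕0⊕0⊕0 = 0
s4 (pos 4,5,6,7,12,13,14,15): 1⊕1⊕1⊕0⊕1⊕1⊕0⊕0 = 1
s8 (pos 8,9,10,11,12,13,14,15): 0⊕1⊕0⊕0⊕1⊕1⊕0⊕0 = 1
Syndrome s8…s1 = 1101 → error at position 13.

1101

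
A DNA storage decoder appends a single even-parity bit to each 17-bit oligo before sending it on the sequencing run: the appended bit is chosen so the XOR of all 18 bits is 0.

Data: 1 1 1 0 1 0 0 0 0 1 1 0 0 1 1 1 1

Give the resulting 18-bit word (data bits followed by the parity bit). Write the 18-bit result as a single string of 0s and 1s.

111010000110011110

XOR of the 17 data bits: 1⊕1⊕1⊕0⊕1⊕0⊕0⊕0⊕0⊕1⊕1⊕0⊕0⊕1⊕1⊕1⊕1 = 0
Parity bit = 0 (so all 18 bits XOR to 0).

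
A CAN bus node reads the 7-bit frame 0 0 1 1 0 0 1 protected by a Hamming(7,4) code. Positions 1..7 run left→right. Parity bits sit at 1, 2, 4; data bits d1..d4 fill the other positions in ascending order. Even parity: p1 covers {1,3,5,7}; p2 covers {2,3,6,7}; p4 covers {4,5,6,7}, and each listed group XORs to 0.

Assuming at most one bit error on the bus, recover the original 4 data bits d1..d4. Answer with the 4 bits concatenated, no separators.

1001

s1 (pos 1,3,5,7): 0⊕1⊕0⊕1 = 0
s2 (pos 2,3,6,7): 0⊕1⊕0⊕1 = 0
s4 (pos 4,5,6,7): 1⊕0⊕0⊕1 = 0
Syndrome s4…s1 = 000 → no error.
Read data bits from positions 3,5,6,7: 1001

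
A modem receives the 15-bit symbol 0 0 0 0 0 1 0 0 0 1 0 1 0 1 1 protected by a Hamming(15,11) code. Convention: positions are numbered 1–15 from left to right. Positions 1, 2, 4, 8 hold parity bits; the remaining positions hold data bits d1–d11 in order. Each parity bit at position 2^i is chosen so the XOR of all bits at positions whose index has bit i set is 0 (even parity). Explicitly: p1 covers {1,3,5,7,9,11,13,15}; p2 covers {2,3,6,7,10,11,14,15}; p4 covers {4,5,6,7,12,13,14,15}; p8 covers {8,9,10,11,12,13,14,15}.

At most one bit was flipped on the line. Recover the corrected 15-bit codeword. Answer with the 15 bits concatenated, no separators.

100001000101011

s1 (pos 1,3,5,7,9,11,13,15): 0⊕0⊕0⊕0⊕0⊕0⊕0⊕1 = 1
s2 (pos 2,3,6,7,10,11,14,15): 0⊕0⊕1⊕0⊕1⊕0⊕1⊕1 = 0
s4 (pos 4,5,6,7,12,13,14,15): 0⊕0⊕1⊕0⊕1⊕0⊕1⊕1 = 0
s8 (pos 8,9,10,11,12,13,14,15): 0⊕0⊕1⊕0⊕1⊕0⊕1⊕1 = 0
Syndrome s8…s1 = 0001 → error at position 1.
Flip position 1: 000001000101011 → 100001000101011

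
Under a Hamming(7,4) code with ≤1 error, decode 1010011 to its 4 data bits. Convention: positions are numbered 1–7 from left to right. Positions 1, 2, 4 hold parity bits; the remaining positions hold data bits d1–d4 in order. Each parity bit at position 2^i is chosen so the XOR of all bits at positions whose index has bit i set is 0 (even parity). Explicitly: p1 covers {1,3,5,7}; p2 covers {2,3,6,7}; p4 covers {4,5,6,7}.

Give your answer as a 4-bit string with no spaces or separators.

s1 (pos 1,3,5,7): 1⊕1⊕0⊕1 = 1
s2 (pos 2,3,6,7): 0⊕1⊕1⊕1 = 1
s4 (pos 4,5,6,7): 0⊕0⊕1⊕1 = 0
Syndrome s4…s1 = 011 → error at position 3.
Flip position 3: 1010011 → 1000011
Read data bits from positions 3,5,6,7: 0011

0011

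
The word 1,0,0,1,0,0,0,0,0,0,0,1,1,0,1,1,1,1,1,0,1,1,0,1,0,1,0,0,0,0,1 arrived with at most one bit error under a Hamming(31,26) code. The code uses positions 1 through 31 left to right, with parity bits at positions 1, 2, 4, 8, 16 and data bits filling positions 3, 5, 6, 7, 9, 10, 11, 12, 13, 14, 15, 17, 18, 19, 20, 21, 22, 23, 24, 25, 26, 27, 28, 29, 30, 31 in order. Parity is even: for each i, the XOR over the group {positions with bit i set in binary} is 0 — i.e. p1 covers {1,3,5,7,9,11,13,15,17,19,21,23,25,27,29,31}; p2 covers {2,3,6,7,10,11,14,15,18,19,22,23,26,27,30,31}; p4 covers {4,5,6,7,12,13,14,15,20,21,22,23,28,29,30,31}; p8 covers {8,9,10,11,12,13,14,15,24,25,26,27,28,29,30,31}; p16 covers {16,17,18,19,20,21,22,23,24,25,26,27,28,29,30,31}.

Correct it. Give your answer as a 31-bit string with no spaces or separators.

s1 (pos 1,3,5,7,9,11,13,15,17,19,21,23,25,27,29,31): 1⊕0⊕0⊕0⊕0⊕0⊕1⊕1⊕1⊕1⊕1⊕0⊕0⊕0⊕0⊕1 = 1
s2 (pos 2,3,6,7,10,11,14,15,18,19,22,23,26,27,30,31): 0⊕0⊕0⊕0⊕0⊕0⊕0⊕1⊕1⊕1⊕1⊕0⊕1⊕0⊕0⊕1 = 0
s4 (pos 4,5,6,7,12,13,14,15,20,21,22,23,28,29,30,31): 1⊕0⊕0⊕0⊕1⊕1⊕0⊕1⊕0⊕1⊕1⊕0⊕0⊕0⊕0⊕1 = 1
s8 (pos 8,9,10,11,12,13,14,15,24,25,26,27,28,29,30,31): 0⊕0⊕0⊕0⊕1⊕1⊕0⊕1⊕1⊕0⊕1⊕0⊕0⊕0⊕0⊕1 = 0
s16 (pos 16,17,18,19,20,21,22,23,24,25,26,27,28,29,30,31): 1⊕1⊕1⊕1⊕0⊕1⊕1⊕0⊕1⊕0⊕1⊕0⊕0⊕0⊕0⊕1 = 1
Syndrome s16…s1 = 10101 → error at position 21.
Flip position 21: 1001000000011011111011010100001 → 1001000000011011111001010100001

1001000000011011111001010100001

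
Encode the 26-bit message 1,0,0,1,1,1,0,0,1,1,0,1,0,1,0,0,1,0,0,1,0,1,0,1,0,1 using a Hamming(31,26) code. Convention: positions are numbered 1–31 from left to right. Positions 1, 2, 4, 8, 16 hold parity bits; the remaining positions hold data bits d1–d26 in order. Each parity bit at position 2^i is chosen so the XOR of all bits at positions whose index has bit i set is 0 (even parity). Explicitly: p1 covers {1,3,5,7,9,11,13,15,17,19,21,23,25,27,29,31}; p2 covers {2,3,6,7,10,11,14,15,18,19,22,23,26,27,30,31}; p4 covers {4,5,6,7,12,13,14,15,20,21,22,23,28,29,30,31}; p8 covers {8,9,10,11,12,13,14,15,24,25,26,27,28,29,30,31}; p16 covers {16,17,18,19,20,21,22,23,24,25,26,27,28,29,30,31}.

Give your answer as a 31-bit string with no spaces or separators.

0010001011001101101001001010101

Place data at non-parity positions: p1 p2 1 p4 0 0 1 p8 1 1 0 0 1 1 0 p16 1 0 1 0 0 1 0 0 1 0 1 0 1 0 1
p1 (pos 1,3,5,7,9,11,13,15,17,19,21,23,25,27,29,31): XOR of data positions = 1⊕0⊕1⊕1⊕0⊕1⊕0⊕1⊕1⊕0⊕0⊕1⊕1⊕1⊕1 = 0
p2 (pos 2,3,6,7,10,11,14,15,18,19,22,23,26,27,30,31): XOR of data positions = 1⊕0⊕1⊕1⊕0⊕1⊕0⊕0⊕1⊕1⊕0⊕0⊕1⊕0⊕1 = 0
p4 (pos 4,5,6,7,12,13,14,15,20,21,22,23,28,29,30,31): XOR of data positions = 0⊕0⊕1⊕0⊕1⊕1⊕0⊕0⊕0⊕1⊕0⊕0⊕1⊕0⊕1 = 0
p8 (pos 8,9,10,11,12,13,14,15,24,25,26,27,28,29,30,31): XOR of data positions = 1⊕1⊕0⊕0⊕1⊕1⊕0⊕0⊕1⊕0⊕1⊕0⊕1⊕0⊕1 = 0
p16 (pos 16,17,18,19,20,21,22,23,24,25,26,27,28,29,30,31): XOR of data positions = 1⊕0⊕1⊕0⊕0⊕1⊕0⊕0⊕1⊕0⊕1⊕0⊕1⊕0⊕1 = 1
Codeword: 0010001011001101101001001010101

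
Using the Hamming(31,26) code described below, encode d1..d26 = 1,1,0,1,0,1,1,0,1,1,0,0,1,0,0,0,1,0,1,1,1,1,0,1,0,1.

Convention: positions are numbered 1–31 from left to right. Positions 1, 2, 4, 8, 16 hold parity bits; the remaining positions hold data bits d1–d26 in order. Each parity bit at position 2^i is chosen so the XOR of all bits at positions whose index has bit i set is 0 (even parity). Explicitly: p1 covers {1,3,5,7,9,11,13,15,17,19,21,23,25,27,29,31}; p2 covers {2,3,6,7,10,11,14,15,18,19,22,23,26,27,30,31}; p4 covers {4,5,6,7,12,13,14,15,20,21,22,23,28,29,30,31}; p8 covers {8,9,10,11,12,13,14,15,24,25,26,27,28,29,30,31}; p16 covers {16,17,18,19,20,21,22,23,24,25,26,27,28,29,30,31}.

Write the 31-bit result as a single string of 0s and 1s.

Place data at non-parity positions: p1 p2 1 p4 1 0 1 p8 0 1 1 0 1 1 0 p16 0 1 0 0 0 1 0 1 1 1 1 0 1 0 1
p1 (pos 1,3,5,7,9,11,13,15,17,19,21,23,25,27,29,31): XOR of data positions = 1⊕1⊕1⊕0⊕1⊕1⊕0⊕0⊕0⊕0⊕0⊕1⊕1⊕1⊕1 = 1
p2 (pos 2,3,6,7,10,11,14,15,18,19,22,23,26,27,30,31): XOR of data positions = 1⊕0⊕1⊕1⊕1⊕1⊕0⊕1⊕0⊕1⊕0⊕1⊕1⊕0⊕1 = 0
p4 (pos 4,5,6,7,12,13,14,15,20,21,22,23,28,29,30,31): XOR of data positions = 1⊕0⊕1⊕0⊕1⊕1⊕0⊕0⊕0⊕1⊕0⊕0⊕1⊕0⊕1 = 1
p8 (pos 8,9,10,11,12,13,14,15,24,25,26,27,28,29,30,31): XOR of data positions = 0⊕1⊕1⊕0⊕1⊕1⊕0⊕1⊕1⊕1⊕1⊕0⊕1⊕0⊕1 = 0
p16 (pos 16,17,18,19,20,21,22,23,24,25,26,27,28,29,30,31): XOR of data positions = 0⊕1⊕0⊕0⊕0⊕1⊕0⊕1⊕1⊕1⊕1⊕0⊕1⊕0⊕1 = 0
Codeword: 1011101001101100010001011110101

1011101001101100010001011110101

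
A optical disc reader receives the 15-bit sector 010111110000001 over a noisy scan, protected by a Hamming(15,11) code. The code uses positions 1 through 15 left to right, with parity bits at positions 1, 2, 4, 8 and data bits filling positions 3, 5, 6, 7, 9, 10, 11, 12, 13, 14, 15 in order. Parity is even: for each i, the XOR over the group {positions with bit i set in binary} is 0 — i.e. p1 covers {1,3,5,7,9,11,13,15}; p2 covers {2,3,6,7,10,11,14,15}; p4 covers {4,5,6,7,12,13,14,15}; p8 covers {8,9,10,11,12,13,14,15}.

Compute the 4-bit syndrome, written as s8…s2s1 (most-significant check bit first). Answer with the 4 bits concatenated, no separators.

0101

s1 (pos 1,3,5,7,9,11,13,15): 0⊕0⊕1⊕1⊕0⊕0⊕0⊕1 = 1
s2 (pos 2,3,6,7,10,11,14,15): 1⊕0⊕1⊕1⊕0⊕0⊕0⊕1 = 0
s4 (pos 4,5,6,7,12,13,14,15): 1⊕1⊕1⊕1⊕0⊕0⊕0⊕1 = 1
s8 (pos 8,9,10,11,12,13,14,15): 1⊕0⊕0⊕0⊕0⊕0⊕0⊕1 = 0
Syndrome s8…s1 = 0101 → error at position 5.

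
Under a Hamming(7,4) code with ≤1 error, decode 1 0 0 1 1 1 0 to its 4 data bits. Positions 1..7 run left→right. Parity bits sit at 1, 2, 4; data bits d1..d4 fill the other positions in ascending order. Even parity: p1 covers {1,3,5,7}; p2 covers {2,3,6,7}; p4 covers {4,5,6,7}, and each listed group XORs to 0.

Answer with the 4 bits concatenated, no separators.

s1 (pos 1,3,5,7): 1⊕0⊕1⊕0 = 0
s2 (pos 2,3,6,7): 0⊕0⊕1⊕0 = 1
s4 (pos 4,5,6,7): 1⊕1⊕1⊕0 = 1
Syndrome s4…s1 = 110 → error at position 6.
Flip position 6: 1001110 → 1001100
Read data bits from positions 3,5,6,7: 0100

0100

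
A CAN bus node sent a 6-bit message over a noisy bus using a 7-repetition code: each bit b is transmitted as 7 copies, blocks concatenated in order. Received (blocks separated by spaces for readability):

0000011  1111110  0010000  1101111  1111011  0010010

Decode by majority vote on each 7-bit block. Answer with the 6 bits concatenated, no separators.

Block 1 (0000011): 2 ones → 0
Block 2 (1111110): 6 ones → 1
Block 3 (0010000): 1 one → 0
Block 4 (1101111): 6 ones → 1
Block 5 (1111011): 6 ones → 1
Block 6 (0010010): 2 ones → 0

010110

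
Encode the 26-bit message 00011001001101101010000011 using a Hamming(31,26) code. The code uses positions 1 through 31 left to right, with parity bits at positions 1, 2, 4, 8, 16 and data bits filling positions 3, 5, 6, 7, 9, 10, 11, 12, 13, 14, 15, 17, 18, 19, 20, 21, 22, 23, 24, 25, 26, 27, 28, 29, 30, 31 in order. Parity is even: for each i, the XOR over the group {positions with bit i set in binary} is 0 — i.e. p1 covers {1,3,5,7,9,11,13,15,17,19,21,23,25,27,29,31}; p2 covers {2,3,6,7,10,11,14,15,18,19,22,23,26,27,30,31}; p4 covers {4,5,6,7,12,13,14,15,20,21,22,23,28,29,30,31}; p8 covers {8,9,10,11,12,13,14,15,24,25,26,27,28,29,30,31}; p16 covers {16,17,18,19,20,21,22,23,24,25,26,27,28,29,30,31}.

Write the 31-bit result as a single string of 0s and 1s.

Place data at non-parity positions: p1 p2 0 p4 0 0 1 p8 1 0 0 1 0 0 1 p16 1 0 1 1 0 1 0 1 0 0 0 0 0 1 1
p1 (pos 1,3,5,7,9,11,13,15,17,19,21,23,25,27,29,31): XOR of data positions = 0⊕0⊕1⊕1⊕0⊕0⊕1⊕1⊕1⊕0⊕0⊕0⊕0⊕0⊕1 = 0
p2 (pos 2,3,6,7,10,11,14,15,18,19,22,23,26,27,30,31): XOR of data positions = 0⊕0⊕1⊕0⊕0⊕0⊕1⊕0⊕1⊕1⊕0⊕0⊕0⊕1⊕1 = 0
p4 (pos 4,5,6,7,12,13,14,15,20,21,22,23,28,29,30,31): XOR of data positions = 0⊕0⊕1⊕1⊕0⊕0⊕1⊕1⊕0⊕1⊕0⊕0⊕0⊕1⊕1 = 1
p8 (pos 8,9,10,11,12,13,14,15,24,25,26,27,28,29,30,31): XOR of data positions = 1⊕0⊕0⊕1⊕0⊕0⊕1⊕1⊕0⊕0⊕0⊕0⊕0⊕1⊕1 = 0
p16 (pos 16,17,18,19,20,21,22,23,24,25,26,27,28,29,30,31): XOR of data positions = 1⊕0⊕1⊕1⊕0⊕1⊕0⊕1⊕0⊕0⊕0⊕0⊕0⊕1⊕1 = 1
Codeword: 0001001010010011101101010000011

0001001010010011101101010000011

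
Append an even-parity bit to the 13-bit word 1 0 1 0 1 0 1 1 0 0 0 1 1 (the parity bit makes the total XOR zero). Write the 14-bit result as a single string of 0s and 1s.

10101011000111

XOR of the 13 data bits: 1⊕0⊕1⊕0⊕1⊕0⊕1⊕1⊕0⊕0⊕0⊕1⊕1 = 1
Parity bit = 1 (so all 14 bits XOR to 0).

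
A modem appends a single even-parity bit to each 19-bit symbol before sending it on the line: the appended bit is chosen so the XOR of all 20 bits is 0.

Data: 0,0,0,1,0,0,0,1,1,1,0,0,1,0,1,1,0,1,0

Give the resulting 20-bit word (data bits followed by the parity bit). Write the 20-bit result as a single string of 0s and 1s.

XOR of the 19 data bits: 0⊕0⊕0⊕1⊕0⊕0⊕0⊕1⊕1⊕1⊕0⊕0⊕1⊕0⊕1⊕1⊕0⊕1⊕0 = 0
Parity bit = 0 (so all 20 bits XOR to 0).

00010001110010110100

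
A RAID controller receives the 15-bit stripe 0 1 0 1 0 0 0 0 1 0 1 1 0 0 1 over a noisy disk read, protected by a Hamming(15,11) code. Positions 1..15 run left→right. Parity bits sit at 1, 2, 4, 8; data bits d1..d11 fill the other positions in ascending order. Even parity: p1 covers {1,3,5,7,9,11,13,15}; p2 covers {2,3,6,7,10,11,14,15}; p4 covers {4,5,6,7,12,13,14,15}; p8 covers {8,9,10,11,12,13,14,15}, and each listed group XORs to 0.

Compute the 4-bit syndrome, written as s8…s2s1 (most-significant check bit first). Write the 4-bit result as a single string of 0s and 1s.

0111

s1 (pos 1,3,5,7,9,11,13,15): 0⊕0⊕0⊕0⊕1⊕1⊕0⊕1 = 1
s2 (pos 2,3,6,7,10,11,14,15): 1⊕0⊕0⊕0⊕0⊕1⊕0⊕1 = 1
s4 (pos 4,5,6,7,12,13,14,15): 1⊕0⊕0⊕0⊕1⊕0⊕0⊕1 = 1
s8 (pos 8,9,10,11,12,13,14,15): 0⊕1⊕0⊕1⊕1⊕0⊕0⊕1 = 0
Syndrome s8…s1 = 0111 → error at position 7.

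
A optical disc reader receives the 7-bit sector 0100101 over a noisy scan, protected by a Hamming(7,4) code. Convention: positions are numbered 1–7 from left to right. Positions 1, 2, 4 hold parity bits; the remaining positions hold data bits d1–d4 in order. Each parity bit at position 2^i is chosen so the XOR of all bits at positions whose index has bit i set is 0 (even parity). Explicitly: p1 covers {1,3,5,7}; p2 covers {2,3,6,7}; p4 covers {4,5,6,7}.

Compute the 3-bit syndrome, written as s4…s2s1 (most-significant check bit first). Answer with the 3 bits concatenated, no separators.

s1 (pos 1,3,5,7): 0⊕0⊕1⊕1 = 0
s2 (pos 2,3,6,7): 1⊕0⊕0⊕1 = 0
s4 (pos 4,5,6,7): 0⊕1⊕0⊕1 = 0
Syndrome s4…s1 = 000 → no error.

000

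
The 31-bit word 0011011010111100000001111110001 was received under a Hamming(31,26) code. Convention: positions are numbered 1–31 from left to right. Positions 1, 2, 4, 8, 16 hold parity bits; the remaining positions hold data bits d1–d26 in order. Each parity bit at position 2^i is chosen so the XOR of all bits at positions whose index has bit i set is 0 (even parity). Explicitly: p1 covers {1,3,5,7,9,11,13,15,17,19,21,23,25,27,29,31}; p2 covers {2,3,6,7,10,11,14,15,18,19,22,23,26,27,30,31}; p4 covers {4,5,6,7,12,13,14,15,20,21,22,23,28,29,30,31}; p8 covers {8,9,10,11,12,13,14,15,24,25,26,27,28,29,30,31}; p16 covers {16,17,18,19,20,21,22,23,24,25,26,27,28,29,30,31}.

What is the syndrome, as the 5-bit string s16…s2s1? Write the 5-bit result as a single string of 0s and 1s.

s1 (pos 1,3,5,7,9,11,13,15,17,19,21,23,25,27,29,31): 0⊕1⊕0⊕1⊕1⊕1⊕1⊕0⊕0⊕0⊕0⊕1⊕1⊕1⊕0⊕1 = 1
s2 (pos 2,3,6,7,10,11,14,15,18,19,22,23,26,27,30,31): 0⊕1⊕1⊕1⊕0⊕1⊕1⊕0⊕0⊕0⊕1⊕1⊕1⊕1⊕0⊕1 = 0
s4 (pos 4,5,6,7,12,13,14,15,20,21,22,23,28,29,30,31): 1⊕0⊕1⊕1⊕1⊕1⊕1⊕0⊕0⊕0⊕1⊕1⊕0⊕0⊕0⊕1 = 1
s8 (pos 8,9,10,11,12,13,14,15,24,25,26,27,28,29,30,31): 0⊕1⊕0⊕1⊕1⊕1⊕1⊕0⊕1⊕1⊕1⊕1⊕0⊕0⊕0⊕1 = 0
s16 (pos 16,17,18,19,20,21,22,23,24,25,26,27,28,29,30,31): 0⊕0⊕0⊕0⊕0⊕0⊕1⊕1⊕1⊕1⊕1⊕1⊕0⊕0⊕0⊕1 = 1
Syndrome s16…s1 = 10101 → error at position 21.

10101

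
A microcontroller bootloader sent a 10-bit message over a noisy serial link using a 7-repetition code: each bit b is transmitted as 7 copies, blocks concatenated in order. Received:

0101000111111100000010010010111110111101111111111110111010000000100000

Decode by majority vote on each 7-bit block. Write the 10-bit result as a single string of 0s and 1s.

0100111100

Block 1 (0101000): 2 ones → 0
Block 2 (1111111): 7 ones → 1
Block 3 (0000001): 1 one → 0
Block 4 (0010010): 2 ones → 0
Block 5 (1111101): 6 ones → 1
Block 6 (1110111): 6 ones → 1
Block 7 (1111111): 7 ones → 1
Block 8 (1101110): 5 ones → 1
Block 9 (1000000): 1 one → 0
Block 10 (0100000): 1 one → 0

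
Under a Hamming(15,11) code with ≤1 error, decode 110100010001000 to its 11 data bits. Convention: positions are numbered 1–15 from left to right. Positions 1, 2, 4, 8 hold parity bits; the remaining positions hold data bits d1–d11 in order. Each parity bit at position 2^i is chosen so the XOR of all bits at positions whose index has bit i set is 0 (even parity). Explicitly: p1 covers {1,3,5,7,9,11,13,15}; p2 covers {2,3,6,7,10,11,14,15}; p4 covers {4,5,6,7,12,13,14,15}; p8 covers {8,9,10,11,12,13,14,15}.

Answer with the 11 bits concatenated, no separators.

10000001000

s1 (pos 1,3,5,7,9,11,13,15): 1⊕0⊕0⊕0⊕0⊕0⊕0⊕0 = 1
s2 (pos 2,3,6,7,10,11,14,15): 1⊕0⊕0⊕0⊕0⊕0⊕0⊕0 = 1
s4 (pos 4,5,6,7,12,13,14,15): 1⊕0⊕0⊕0⊕1⊕0⊕0⊕0 = 0
s8 (pos 8,9,10,11,12,13,14,15): 1⊕0⊕0⊕0⊕1⊕0⊕0⊕0 = 0
Syndrome s8…s1 = 0011 → error at position 3.
Flip position 3: 110100010001000 → 111100010001000
Read data bits from positions 3,5,6,7,9,10,11,12,13,14,15: 10000001000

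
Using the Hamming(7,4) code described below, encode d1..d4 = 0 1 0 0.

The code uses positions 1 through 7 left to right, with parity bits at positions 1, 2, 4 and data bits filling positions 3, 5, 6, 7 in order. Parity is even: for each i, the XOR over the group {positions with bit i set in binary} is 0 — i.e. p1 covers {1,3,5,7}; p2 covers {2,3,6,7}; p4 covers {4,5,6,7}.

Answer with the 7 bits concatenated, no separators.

1001100

Place data at non-parity positions: p1 p2 0 p4 1 0 0
p1 (pos 1,3,5,7): XOR of data positions = 0⊕1⊕0 = 1
p2 (pos 2,3,6,7): XOR of data positions = 0⊕0⊕0 = 0
p4 (pos 4,5,6,7): XOR of data positions = 1⊕0⊕0 = 1
Codeword: 1001100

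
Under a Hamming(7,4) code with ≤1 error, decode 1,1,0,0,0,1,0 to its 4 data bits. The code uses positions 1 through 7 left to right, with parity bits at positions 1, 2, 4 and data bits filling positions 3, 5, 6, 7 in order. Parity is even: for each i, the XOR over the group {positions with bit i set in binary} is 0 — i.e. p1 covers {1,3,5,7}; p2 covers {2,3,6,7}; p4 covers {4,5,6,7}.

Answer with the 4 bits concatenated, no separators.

0110

s1 (pos 1,3,5,7): 1⊕0⊕0⊕0 = 1
s2 (pos 2,3,6,7): 1⊕0⊕1⊕0 = 0
s4 (pos 4,5,6,7): 0⊕0⊕1⊕0 = 1
Syndrome s4…s1 = 101 → error at position 5.
Flip position 5: 1100010 → 1100110
Read data bits from positions 3,5,6,7: 0110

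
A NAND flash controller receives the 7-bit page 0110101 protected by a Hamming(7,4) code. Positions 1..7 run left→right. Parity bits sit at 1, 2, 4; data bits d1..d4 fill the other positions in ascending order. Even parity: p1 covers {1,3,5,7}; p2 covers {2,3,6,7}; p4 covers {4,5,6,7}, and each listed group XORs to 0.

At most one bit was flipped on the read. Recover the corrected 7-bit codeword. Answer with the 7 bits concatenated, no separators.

0100101

s1 (pos 1,3,5,7): 0⊕1⊕1⊕1 = 1
s2 (pos 2,3,6,7): 1⊕1⊕0⊕1 = 1
s4 (pos 4,5,6,7): 0⊕1⊕0⊕1 = 0
Syndrome s4…s1 = 011 → error at position 3.
Flip position 3: 0110101 → 0100101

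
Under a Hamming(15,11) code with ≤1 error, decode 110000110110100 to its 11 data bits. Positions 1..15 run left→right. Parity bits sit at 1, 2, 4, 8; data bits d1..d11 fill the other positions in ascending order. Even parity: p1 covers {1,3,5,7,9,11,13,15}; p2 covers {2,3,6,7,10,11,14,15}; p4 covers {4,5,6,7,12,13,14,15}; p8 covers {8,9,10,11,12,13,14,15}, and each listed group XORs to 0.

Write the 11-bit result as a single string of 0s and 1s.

s1 (pos 1,3,5,7,9,11,13,15): 1⊕0⊕0⊕1⊕0⊕1⊕1⊕0 = 0
s2 (pos 2,3,6,7,10,11,14,15): 1⊕0⊕0⊕1⊕1⊕1⊕0⊕0 = 0
s4 (pos 4,5,6,7,12,13,14,15): 0⊕0⊕0⊕1⊕0⊕1⊕0⊕0 = 0
s8 (pos 8,9,10,11,12,13,14,15): 1⊕0⊕1⊕1⊕0⊕1⊕0⊕0 = 0
Syndrome s8…s1 = 0000 → no error.
Read data bits from positions 3,5,6,7,9,10,11,12,13,14,15: 00010110100

00010110100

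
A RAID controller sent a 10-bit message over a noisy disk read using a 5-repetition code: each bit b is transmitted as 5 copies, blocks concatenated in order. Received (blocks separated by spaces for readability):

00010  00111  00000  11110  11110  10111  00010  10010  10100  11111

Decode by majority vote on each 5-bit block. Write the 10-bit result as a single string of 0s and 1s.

0101110001

Block 1 (00010): 1 one → 0
Block 2 (00111): 3 ones → 1
Block 3 (00000): 0 ones → 0
Block 4 (11110): 4 ones → 1
Block 5 (11110): 4 ones → 1
Block 6 (10111): 4 ones → 1
Block 7 (00010): 1 one → 0
Block 8 (10010): 2 ones → 0
Block 9 (10100): 2 ones → 0
Block 10 (11111): 5 ones → 1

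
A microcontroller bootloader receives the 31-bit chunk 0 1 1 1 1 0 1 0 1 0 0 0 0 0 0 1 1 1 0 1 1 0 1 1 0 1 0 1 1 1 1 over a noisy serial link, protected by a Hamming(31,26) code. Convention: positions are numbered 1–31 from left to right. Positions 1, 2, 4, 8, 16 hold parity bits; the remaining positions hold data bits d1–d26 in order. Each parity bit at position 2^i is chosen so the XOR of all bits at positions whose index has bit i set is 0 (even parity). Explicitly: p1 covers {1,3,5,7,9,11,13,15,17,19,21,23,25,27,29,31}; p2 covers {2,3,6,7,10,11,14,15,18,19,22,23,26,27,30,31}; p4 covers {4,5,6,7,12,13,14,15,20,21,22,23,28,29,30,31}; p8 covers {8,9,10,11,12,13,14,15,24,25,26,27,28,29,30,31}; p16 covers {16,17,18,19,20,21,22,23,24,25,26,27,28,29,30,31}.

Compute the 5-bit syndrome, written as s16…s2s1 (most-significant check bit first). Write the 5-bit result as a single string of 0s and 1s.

s1 (pos 1,3,5,7,9,11,13,15,17,19,21,23,25,27,29,31): 0⊕1⊕1⊕1⊕1⊕0⊕0⊕0⊕1⊕0⊕1⊕1⊕0⊕0⊕1⊕1 = 1
s2 (pos 2,3,6,7,10,11,14,15,18,19,22,23,26,27,30,31): 1⊕1⊕0⊕1⊕0⊕0⊕0⊕0⊕1⊕0⊕0⊕1⊕1⊕0⊕1⊕1 = 0
s4 (pos 4,5,6,7,12,13,14,15,20,21,22,23,28,29,30,31): 1⊕1⊕0⊕1⊕0⊕0⊕0⊕0⊕1⊕1⊕0⊕1⊕1⊕1⊕1⊕1 = 0
s8 (pos 8,9,10,11,12,13,14,15,24,25,26,27,28,29,30,31): 0⊕1⊕0⊕0⊕0⊕0⊕0⊕0⊕1⊕0⊕1⊕0⊕1⊕1⊕1⊕1 = 1
s16 (pos 16,17,18,19,20,21,22,23,24,25,26,27,28,29,30,31): 1⊕1⊕1⊕0⊕1⊕1⊕0⊕1⊕1⊕0⊕1⊕0⊕1⊕1⊕1⊕1 = 0
Syndrome s16…s1 = 01001 → error at position 9.

01001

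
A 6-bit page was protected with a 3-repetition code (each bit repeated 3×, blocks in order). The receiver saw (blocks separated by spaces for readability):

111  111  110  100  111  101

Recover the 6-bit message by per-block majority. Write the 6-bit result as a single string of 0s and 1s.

111011

Block 1 (111): 3 ones → 1
Block 2 (111): 3 ones → 1
Block 3 (110): 2 ones → 1
Block 4 (100): 1 one → 0
Block 5 (111): 3 ones → 1
Block 6 (101): 2 ones → 1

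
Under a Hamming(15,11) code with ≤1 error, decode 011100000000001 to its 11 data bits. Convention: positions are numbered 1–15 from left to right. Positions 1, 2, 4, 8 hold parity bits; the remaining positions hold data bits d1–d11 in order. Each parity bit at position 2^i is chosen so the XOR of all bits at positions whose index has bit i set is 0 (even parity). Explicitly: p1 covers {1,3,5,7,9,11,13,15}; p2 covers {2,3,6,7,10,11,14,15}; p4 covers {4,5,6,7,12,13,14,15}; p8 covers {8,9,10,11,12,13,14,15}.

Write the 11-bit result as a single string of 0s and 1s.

10000100001

s1 (pos 1,3,5,7,9,11,13,15): 0⊕1⊕0⊕0⊕0⊕0⊕0⊕1 = 0
s2 (pos 2,3,6,7,10,11,14,15): 1⊕1⊕0⊕0⊕0⊕0⊕0⊕1 = 1
s4 (pos 4,5,6,7,12,13,14,15): 1⊕0⊕0⊕0⊕0⊕0⊕0⊕1 = 0
s8 (pos 8,9,10,11,12,13,14,15): 0⊕0⊕0⊕0⊕0⊕0⊕0⊕1 = 1
Syndrome s8…s1 = 1010 → error at position 10.
Flip position 10: 011100000000001 → 011100000100001
Read data bits from positions 3,5,6,7,9,10,11,12,13,14,15: 10000100001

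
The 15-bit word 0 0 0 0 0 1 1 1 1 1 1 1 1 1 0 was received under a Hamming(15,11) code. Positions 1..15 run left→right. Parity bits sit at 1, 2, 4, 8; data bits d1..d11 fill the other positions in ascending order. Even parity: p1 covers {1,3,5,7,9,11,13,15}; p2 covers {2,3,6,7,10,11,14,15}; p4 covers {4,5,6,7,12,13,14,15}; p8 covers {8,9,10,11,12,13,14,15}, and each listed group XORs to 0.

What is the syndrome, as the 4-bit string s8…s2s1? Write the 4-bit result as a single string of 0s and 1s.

s1 (pos 1,3,5,7,9,11,13,15): 0⊕0⊕0⊕1⊕1⊕1⊕1⊕0 = 0
s2 (pos 2,3,6,7,10,11,14,15): 0⊕0⊕1⊕1⊕1⊕1⊕1⊕0 = 1
s4 (pos 4,5,6,7,12,13,14,15): 0⊕0⊕1⊕1⊕1⊕1⊕1⊕0 = 1
s8 (pos 8,9,10,11,12,13,14,15): 1⊕1⊕1⊕1⊕1⊕1⊕1⊕0 = 1
Syndrome s8…s1 = 1110 → error at position 14.

1110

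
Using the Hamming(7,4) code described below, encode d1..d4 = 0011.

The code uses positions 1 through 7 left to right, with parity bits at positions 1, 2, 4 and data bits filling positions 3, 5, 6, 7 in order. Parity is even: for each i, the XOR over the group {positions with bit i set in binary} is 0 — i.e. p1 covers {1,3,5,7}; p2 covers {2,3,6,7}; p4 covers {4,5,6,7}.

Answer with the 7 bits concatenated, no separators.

Place data at non-parity positions: p1 p2 0 p4 0 1 1
p1 (pos 1,3,5,7): XOR of data positions = 0⊕0⊕1 = 1
p2 (pos 2,3,6,7): XOR of data positions = 0⊕1⊕1 = 0
p4 (pos 4,5,6,7): XOR of data positions = 0⊕1⊕1 = 0
Codeword: 1000011

1000011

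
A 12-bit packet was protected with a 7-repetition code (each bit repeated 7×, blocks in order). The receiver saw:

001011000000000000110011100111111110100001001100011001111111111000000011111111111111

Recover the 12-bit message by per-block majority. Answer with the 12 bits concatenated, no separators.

000110011011

Block 1 (0010110): 3 ones → 0
Block 2 (0000000): 0 ones → 0
Block 3 (0000110): 2 ones → 0
Block 4 (0111001): 4 ones → 1
Block 5 (1111111): 7 ones → 1
Block 6 (0100001): 2 ones → 0
Block 7 (0011000): 2 ones → 0
Block 8 (1100111): 5 ones → 1
Block 9 (1111111): 7 ones → 1
Block 10 (0000000): 0 ones → 0
Block 11 (1111111): 7 ones → 1
Block 12 (1111111): 7 ones → 1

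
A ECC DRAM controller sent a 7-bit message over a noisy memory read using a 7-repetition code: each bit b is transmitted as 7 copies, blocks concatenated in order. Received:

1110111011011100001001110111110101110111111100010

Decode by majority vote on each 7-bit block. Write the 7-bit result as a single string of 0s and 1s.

Block 1 (1110111): 6 ones → 1
Block 2 (0110111): 5 ones → 1
Block 3 (0000100): 1 one → 0
Block 4 (1110111): 6 ones → 1
Block 5 (1101011): 5 ones → 1
Block 6 (1011111): 6 ones → 1
Block 7 (1100010): 3 ones → 0

1101110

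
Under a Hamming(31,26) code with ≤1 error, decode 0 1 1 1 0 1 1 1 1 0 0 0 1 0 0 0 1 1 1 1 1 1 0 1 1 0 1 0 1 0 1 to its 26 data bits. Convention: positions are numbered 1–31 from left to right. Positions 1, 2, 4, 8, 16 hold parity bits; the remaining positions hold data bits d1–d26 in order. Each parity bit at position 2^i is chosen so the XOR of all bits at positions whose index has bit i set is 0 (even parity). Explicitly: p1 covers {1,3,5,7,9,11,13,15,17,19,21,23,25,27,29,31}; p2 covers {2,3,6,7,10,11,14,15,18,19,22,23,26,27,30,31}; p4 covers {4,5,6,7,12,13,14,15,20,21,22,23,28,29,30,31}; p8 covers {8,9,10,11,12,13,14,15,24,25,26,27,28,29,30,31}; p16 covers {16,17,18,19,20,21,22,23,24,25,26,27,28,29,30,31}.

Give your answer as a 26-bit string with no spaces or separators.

s1 (pos 1,3,5,7,9,11,13,15,17,19,21,23,25,27,29,31): 0⊕1⊕0⊕1⊕1⊕0⊕1⊕0⊕1⊕1⊕1⊕0⊕1⊕1⊕1⊕1 = 1
s2 (pos 2,3,6,7,10,11,14,15,18,19,22,23,26,27,30,31): 1⊕1⊕1⊕1⊕0⊕0⊕0⊕0⊕1⊕1⊕1⊕0⊕0⊕1⊕0⊕1 = 1
s4 (pos 4,5,6,7,12,13,14,15,20,21,22,23,28,29,30,31): 1⊕0⊕1⊕1⊕0⊕1⊕0⊕0⊕1⊕1⊕1⊕0⊕0⊕1⊕0⊕1 = 1
s8 (pos 8,9,10,11,12,13,14,15,24,25,26,27,28,29,30,31): 1⊕1⊕0⊕0⊕0⊕1⊕0⊕0⊕1⊕1⊕0⊕1⊕0⊕1⊕0⊕1 = 0
s16 (pos 16,17,18,19,20,21,22,23,24,25,26,27,28,29,30,31): 0⊕1⊕1⊕1⊕1⊕1⊕1⊕0⊕1⊕1⊕0⊕1⊕0⊕1⊕0⊕1 = 1
Syndrome s16…s1 = 10111 → error at position 23.
Flip position 23: 0111011110001000111111011010101 → 0111011110001000111111111010101
Read data bits from positions 3,5,6,7,9,10,11,12,13,14,15,17,18,19,20,21,22,23,24,25,26,27,28,29,30,31: 10111000100111111111010101

10111000100111111111010101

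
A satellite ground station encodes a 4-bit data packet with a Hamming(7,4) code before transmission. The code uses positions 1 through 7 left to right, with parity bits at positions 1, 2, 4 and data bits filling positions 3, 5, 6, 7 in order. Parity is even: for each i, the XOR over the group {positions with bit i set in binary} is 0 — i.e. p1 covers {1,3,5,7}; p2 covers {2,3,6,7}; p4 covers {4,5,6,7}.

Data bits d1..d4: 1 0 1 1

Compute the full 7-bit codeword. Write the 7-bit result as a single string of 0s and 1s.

Place data at non-parity positions: p1 p2 1 p4 0 1 1
p1 (pos 1,3,5,7): XOR of data positions = 1⊕0⊕1 = 0
p2 (pos 2,3,6,7): XOR of data positions = 1⊕1⊕1 = 1
p4 (pos 4,5,6,7): XOR of data positions = 0⊕1⊕1 = 0
Codeword: 0110011

0110011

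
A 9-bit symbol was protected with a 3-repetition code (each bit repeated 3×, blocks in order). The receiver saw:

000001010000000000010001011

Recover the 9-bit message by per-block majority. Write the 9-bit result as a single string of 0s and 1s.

Block 1 (000): 0 ones → 0
Block 2 (001): 1 one → 0
Block 3 (010): 1 one → 0
Block 4 (000): 0 ones → 0
Block 5 (000): 0 ones → 0
Block 6 (000): 0 ones → 0
Block 7 (010): 1 one → 0
Block 8 (001): 1 one → 0
Block 9 (011): 2 ones → 1

000000001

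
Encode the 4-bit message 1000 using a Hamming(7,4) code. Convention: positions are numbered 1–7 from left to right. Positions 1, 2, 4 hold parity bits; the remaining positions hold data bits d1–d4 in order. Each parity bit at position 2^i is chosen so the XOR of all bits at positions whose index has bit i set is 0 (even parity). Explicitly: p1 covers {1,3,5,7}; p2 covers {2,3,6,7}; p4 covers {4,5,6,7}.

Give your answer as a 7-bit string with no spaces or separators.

1110000

Place data at non-parity positions: p1 p2 1 p4 0 0 0
p1 (pos 1,3,5,7): XOR of data positions = 1⊕0⊕0 = 1
p2 (pos 2,3,6,7): XOR of data positions = 1⊕0⊕0 = 1
p4 (pos 4,5,6,7): XOR of data positions = 0⊕0⊕0 = 0
Codeword: 1110000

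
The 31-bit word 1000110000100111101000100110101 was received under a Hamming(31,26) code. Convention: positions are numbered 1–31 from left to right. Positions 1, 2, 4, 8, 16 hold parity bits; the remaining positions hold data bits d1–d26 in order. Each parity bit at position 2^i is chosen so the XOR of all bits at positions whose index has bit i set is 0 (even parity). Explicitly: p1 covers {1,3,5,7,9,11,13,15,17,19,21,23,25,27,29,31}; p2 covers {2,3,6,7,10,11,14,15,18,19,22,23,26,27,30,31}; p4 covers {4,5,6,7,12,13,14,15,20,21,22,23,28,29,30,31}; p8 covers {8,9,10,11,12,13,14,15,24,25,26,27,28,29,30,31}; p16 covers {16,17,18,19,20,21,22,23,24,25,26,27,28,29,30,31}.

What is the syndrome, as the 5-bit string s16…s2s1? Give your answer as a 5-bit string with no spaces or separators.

s1 (pos 1,3,5,7,9,11,13,15,17,19,21,23,25,27,29,31): 1⊕0⊕1⊕0⊕0⊕1⊕0⊕1⊕1⊕1⊕0⊕1⊕0⊕1⊕1⊕1 = 0
s2 (pos 2,3,6,7,10,11,14,15,18,19,22,23,26,27,30,31): 0⊕0⊕1⊕0⊕0⊕1⊕1⊕1⊕0⊕1⊕0⊕1⊕1⊕1⊕0⊕1 = 1
s4 (pos 4,5,6,7,12,13,14,15,20,21,22,23,28,29,30,31): 0⊕1⊕1⊕0⊕0⊕0⊕1⊕1⊕0⊕0⊕0⊕1⊕0⊕1⊕0⊕1 = 1
s8 (pos 8,9,10,11,12,13,14,15,24,25,26,27,28,29,30,31): 0⊕0⊕0⊕1⊕0⊕0⊕1⊕1⊕0⊕0⊕1⊕1⊕0⊕1⊕0⊕1 = 1
s16 (pos 16,17,18,19,20,21,22,23,24,25,26,27,28,29,30,31): 1⊕1⊕0⊕1⊕0⊕0⊕0⊕1⊕0⊕0⊕1⊕1⊕0⊕1⊕0⊕1 = 0
Syndrome s16…s1 = 01110 → error at position 14.

01110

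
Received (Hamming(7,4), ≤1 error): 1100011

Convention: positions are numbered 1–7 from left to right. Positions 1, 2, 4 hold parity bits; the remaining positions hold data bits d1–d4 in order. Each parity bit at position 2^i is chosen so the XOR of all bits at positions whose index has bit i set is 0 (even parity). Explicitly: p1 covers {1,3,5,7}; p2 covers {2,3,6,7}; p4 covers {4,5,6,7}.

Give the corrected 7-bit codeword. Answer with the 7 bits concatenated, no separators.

1000011

s1 (pos 1,3,5,7): 1⊕0⊕0⊕1 = 0
s2 (pos 2,3,6,7): 1⊕0⊕1⊕1 = 1
s4 (pos 4,5,6,7): 0⊕0⊕1⊕1 = 0
Syndrome s4…s1 = 010 → error at position 2.
Flip position 2: 1100011 → 1000011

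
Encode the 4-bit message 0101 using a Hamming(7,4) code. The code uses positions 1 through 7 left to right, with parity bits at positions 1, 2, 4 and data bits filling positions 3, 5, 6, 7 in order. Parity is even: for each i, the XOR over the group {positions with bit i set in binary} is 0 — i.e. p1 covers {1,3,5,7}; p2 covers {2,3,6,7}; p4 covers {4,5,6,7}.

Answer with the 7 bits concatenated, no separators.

0100101

Place data at non-parity positions: p1 p2 0 p4 1 0 1
p1 (pos 1,3,5,7): XOR of data positions = 0⊕1⊕1 = 0
p2 (pos 2,3,6,7): XOR of data positions = 0⊕0⊕1 = 1
p4 (pos 4,5,6,7): XOR of data positions = 1⊕0⊕1 = 0
Codeword: 0100101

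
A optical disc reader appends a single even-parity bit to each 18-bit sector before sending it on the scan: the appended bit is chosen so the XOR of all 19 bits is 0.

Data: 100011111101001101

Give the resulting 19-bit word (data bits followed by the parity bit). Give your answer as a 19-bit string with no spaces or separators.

1000111111010011011

XOR of the 18 data bits: 1⊕0⊕0⊕0⊕1⊕1⊕1⊕1⊕1⊕1⊕0⊕1⊕0⊕0⊕1⊕1⊕0⊕1 = 1
Parity bit = 1 (so all 19 bits XOR to 0).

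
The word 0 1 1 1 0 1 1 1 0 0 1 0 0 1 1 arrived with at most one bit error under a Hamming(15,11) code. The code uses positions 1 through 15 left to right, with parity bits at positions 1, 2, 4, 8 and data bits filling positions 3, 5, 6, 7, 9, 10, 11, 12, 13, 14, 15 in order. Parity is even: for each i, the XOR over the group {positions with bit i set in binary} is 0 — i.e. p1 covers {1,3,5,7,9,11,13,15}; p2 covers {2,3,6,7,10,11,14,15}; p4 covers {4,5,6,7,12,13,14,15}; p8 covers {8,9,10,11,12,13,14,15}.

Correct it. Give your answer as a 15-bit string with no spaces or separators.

011100110010011

s1 (pos 1,3,5,7,9,11,13,15): 0⊕1⊕0⊕1⊕0⊕1⊕0⊕1 = 0
s2 (pos 2,3,6,7,10,11,14,15): 1⊕1⊕1⊕1⊕0⊕1⊕1⊕1 = 1
s4 (pos 4,5,6,7,12,13,14,15): 1⊕0⊕1⊕1⊕0⊕0⊕1⊕1 = 1
s8 (pos 8,9,10,11,12,13,14,15): 1⊕0⊕0⊕1⊕0⊕0⊕1⊕1 = 0
Syndrome s8…s1 = 0110 → error at position 6.
Flip position 6: 011101110010011 → 011100110010011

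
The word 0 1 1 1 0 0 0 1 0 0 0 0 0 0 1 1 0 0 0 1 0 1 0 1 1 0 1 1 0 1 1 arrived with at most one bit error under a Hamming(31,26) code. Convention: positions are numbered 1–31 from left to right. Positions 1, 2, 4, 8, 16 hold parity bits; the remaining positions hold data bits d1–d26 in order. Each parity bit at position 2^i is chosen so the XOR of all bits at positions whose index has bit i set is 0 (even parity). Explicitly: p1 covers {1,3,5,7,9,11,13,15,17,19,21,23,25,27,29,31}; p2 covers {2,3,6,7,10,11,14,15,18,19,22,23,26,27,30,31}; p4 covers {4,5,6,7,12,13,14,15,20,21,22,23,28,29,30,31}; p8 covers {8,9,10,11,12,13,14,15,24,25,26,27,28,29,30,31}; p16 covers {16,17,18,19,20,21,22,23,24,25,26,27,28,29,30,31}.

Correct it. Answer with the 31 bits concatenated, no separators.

s1 (pos 1,3,5,7,9,11,13,15,17,19,21,23,25,27,29,31): 0⊕1⊕0⊕0⊕0⊕0⊕0⊕1⊕0⊕0⊕0⊕0⊕1⊕1⊕0⊕1 = 1
s2 (pos 2,3,6,7,10,11,14,15,18,19,22,23,26,27,30,31): 1⊕1⊕0⊕0⊕0⊕0⊕0⊕1⊕0⊕0⊕1⊕0⊕0⊕1⊕1⊕1 = 1
s4 (pos 4,5,6,7,12,13,14,15,20,21,22,23,28,29,30,31): 1⊕0⊕0⊕0⊕0⊕0⊕0⊕1⊕1⊕0⊕1⊕0⊕1⊕0⊕1⊕1 = 1
s8 (pos 8,9,10,11,12,13,14,15,24,25,26,27,28,29,30,31): 1⊕0⊕0⊕0⊕0⊕0⊕0⊕1⊕1⊕1⊕0⊕1⊕1⊕0⊕1⊕1 = 0
s16 (pos 16,17,18,19,20,21,22,23,24,25,26,27,28,29,30,31): 1⊕0⊕0⊕0⊕1⊕0⊕1⊕0⊕1⊕1⊕0⊕1⊕1⊕0⊕1⊕1 = 1
Syndrome s16…s1 = 10111 → error at position 23.
Flip position 23: 0111000100000011000101011011011 → 0111000100000011000101111011011

0111000100000011000101111011011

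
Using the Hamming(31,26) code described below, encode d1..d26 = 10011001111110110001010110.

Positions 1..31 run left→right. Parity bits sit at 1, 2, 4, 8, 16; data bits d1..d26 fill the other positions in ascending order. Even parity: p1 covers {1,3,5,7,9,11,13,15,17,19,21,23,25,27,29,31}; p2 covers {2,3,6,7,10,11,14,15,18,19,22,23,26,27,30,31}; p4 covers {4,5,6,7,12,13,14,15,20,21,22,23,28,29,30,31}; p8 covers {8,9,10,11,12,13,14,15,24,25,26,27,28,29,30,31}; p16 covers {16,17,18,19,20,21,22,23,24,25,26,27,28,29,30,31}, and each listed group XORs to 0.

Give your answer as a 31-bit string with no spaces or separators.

0111001110011110110110001010110

Place data at non-parity positions: p1 p2 1 p4 0 0 1 p8 1 0 0 1 1 1 1 p16 1 1 0 1 1 0 0 0 1 0 1 0 1 1 0
p1 (pos 1,3,5,7,9,11,13,15,17,19,21,23,25,27,29,31): XOR of data positions = 1⊕0⊕1⊕1⊕0⊕1⊕1⊕1⊕0⊕1⊕0⊕1⊕1⊕1⊕0 = 0
p2 (pos 2,3,6,7,10,11,14,15,18,19,22,23,26,27,30,31): XOR of data positions = 1⊕0⊕1⊕0⊕0⊕1⊕1⊕1⊕0⊕0⊕0⊕0⊕1⊕1⊕0 = 1
p4 (pos 4,5,6,7,12,13,14,15,20,21,22,23,28,29,30,31): XOR of data positions = 0⊕0⊕1⊕1⊕1⊕1⊕1⊕1⊕1⊕0⊕0⊕0⊕1⊕1⊕0 = 1
p8 (pos 8,9,10,11,12,13,14,15,24,25,26,27,28,29,30,31): XOR of data positions = 1⊕0⊕0⊕1⊕1⊕1⊕1⊕0⊕1⊕0⊕1⊕0⊕1⊕1⊕0 = 1
p16 (pos 16,17,18,19,20,21,22,23,24,25,26,27,28,29,30,31): XOR of data positions = 1⊕1⊕0⊕1⊕1⊕0⊕0⊕0⊕1⊕0⊕1⊕0⊕1⊕1⊕0 = 0
Codeword: 0111001110011110110110001010110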